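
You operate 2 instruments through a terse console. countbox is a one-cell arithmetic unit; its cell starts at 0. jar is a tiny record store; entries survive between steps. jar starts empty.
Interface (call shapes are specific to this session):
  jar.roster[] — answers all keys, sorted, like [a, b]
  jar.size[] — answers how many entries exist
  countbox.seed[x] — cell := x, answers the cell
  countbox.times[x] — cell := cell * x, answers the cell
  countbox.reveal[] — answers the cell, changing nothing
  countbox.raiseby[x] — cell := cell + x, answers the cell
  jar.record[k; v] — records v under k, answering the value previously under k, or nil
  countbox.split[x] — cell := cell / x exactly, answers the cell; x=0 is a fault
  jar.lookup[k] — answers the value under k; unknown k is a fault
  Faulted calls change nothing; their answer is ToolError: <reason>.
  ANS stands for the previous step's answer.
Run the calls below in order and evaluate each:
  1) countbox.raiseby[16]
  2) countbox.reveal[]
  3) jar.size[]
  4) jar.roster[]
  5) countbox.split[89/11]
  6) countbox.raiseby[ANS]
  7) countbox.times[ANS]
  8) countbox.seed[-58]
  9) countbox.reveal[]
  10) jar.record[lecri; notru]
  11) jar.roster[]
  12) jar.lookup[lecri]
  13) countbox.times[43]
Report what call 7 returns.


Answer: 123904/7921

Derivation:
Step: countbox.raiseby[x: 16]
Result: 16
Step: countbox.reveal[]
Result: 16
Step: jar.size[]
Result: 0
Step: jar.roster[]
Result: []
Step: countbox.split[x: 89/11]
Result: 176/89
Step: countbox.raiseby[x: ANS]
Result: 352/89
Step: countbox.times[x: ANS]
Result: 123904/7921
Step: countbox.seed[x: -58]
Result: -58
Step: countbox.reveal[]
Result: -58
Step: jar.record[k: lecri; v: notru]
Result: nil
Step: jar.roster[]
Result: [lecri]
Step: jar.lookup[k: lecri]
Result: notru
Step: countbox.times[x: 43]
Result: -2494


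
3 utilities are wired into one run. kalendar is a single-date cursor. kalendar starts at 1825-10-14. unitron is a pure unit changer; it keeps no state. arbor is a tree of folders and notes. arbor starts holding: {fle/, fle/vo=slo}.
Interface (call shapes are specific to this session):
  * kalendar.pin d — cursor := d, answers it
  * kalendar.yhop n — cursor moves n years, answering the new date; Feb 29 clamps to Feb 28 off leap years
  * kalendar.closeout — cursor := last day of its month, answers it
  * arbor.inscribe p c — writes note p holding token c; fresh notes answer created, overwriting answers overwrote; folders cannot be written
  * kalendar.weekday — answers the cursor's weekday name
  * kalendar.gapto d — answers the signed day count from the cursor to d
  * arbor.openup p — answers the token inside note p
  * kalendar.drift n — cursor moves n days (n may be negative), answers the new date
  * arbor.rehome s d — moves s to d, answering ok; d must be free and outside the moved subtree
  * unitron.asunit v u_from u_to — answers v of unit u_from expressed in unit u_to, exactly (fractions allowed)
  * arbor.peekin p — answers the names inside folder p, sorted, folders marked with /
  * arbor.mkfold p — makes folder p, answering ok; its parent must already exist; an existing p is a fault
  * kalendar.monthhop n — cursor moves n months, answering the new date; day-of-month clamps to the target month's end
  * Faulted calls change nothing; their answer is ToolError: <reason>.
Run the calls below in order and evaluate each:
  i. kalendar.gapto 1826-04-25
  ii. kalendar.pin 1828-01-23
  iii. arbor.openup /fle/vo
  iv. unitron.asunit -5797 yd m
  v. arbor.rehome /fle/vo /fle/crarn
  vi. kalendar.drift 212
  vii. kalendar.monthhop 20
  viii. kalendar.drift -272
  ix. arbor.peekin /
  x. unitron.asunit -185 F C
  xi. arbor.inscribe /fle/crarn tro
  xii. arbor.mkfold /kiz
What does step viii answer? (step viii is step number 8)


Invoking kalendar.gapto using d=1826-04-25, which returns 193.
Then kalendar.pin using d=1828-01-23, → 1828-01-23.
Invoking arbor.openup using p=/fle/vo: slo.
I try unitron.asunit using v=-5797, u_from=yd, u_to=m: -6625971/1250.
Now I run arbor.rehome using s=/fle/vo, d=/fle/crarn: ok.
Calling kalendar.drift using n=212, which returns 1828-08-22.
Next I call kalendar.monthhop using n=20, and see 1830-04-22.
I run kalendar.drift using n=-272, → 1829-07-24.
Invoking arbor.peekin using p=/: [fle/].
I use unitron.asunit using v=-185, u_from=F, u_to=C, yielding -1085/9.
Calling arbor.inscribe using p=/fle/crarn, c=tro, yielding overwrote.
I call arbor.mkfold using p=/kiz, and get ok.

Answer: 1829-07-24


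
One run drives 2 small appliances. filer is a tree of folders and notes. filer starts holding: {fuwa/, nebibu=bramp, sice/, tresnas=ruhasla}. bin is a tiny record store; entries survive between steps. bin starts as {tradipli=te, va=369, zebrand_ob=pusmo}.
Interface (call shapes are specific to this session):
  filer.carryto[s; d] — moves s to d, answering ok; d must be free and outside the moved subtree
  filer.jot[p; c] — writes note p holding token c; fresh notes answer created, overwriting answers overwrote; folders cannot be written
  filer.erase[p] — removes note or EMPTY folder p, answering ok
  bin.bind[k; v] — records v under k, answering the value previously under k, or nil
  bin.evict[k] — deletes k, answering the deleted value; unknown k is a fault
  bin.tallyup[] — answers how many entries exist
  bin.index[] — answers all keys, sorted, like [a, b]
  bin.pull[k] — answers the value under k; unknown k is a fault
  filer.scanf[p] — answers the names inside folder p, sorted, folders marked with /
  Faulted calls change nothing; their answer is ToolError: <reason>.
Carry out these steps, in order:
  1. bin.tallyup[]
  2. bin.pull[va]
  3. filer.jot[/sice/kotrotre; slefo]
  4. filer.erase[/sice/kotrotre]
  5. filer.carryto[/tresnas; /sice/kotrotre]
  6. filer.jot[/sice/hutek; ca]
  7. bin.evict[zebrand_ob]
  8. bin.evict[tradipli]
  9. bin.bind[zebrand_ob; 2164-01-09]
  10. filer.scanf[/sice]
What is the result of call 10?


# 1. bin.tallyup() == 3
# 2. bin.pull(k=va) == 369
# 3. filer.jot(p=/sice/kotrotre, c=slefo) == created
# 4. filer.erase(p=/sice/kotrotre) == ok
# 5. filer.carryto(s=/tresnas, d=/sice/kotrotre) == ok
# 6. filer.jot(p=/sice/hutek, c=ca) == created
# 7. bin.evict(k=zebrand_ob) == pusmo
# 8. bin.evict(k=tradipli) == te
# 9. bin.bind(k=zebrand_ob, v=2164-01-09) == nil
# 10. filer.scanf(p=/sice) == [hutek, kotrotre]

Answer: [hutek, kotrotre]


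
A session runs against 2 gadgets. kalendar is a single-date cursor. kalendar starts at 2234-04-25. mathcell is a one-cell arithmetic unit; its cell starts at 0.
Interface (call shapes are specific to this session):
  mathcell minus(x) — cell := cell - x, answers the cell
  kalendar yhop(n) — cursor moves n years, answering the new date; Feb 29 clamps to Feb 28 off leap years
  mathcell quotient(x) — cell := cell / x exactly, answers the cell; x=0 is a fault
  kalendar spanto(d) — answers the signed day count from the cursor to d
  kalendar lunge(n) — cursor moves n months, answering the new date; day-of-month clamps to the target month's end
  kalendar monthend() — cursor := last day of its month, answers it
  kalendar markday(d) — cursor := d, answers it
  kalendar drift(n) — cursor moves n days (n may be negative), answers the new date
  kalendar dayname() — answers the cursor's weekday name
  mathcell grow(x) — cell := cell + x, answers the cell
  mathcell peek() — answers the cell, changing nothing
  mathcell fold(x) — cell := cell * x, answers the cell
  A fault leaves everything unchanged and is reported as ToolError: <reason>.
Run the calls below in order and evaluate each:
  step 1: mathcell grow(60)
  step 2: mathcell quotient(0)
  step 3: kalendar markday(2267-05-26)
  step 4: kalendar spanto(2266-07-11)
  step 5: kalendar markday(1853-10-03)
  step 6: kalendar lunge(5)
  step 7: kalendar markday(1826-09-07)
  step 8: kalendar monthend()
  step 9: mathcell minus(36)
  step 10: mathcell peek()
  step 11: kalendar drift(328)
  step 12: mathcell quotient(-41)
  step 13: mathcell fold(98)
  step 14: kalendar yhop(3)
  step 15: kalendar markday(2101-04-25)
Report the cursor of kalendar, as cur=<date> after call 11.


>> mathcell grow(60)
<< 60
>> mathcell quotient(0)
<< ToolError: division by zero
>> kalendar markday(2267-05-26)
<< 2267-05-26
>> kalendar spanto(2266-07-11)
<< -319
>> kalendar markday(1853-10-03)
<< 1853-10-03
>> kalendar lunge(5)
<< 1854-03-03
>> kalendar markday(1826-09-07)
<< 1826-09-07
>> kalendar monthend()
<< 1826-09-30
>> mathcell minus(36)
<< 24
>> mathcell peek()
<< 24
>> kalendar drift(328)
<< 1827-08-24
>> mathcell quotient(-41)
<< -24/41
>> mathcell fold(98)
<< -2352/41
>> kalendar yhop(3)
<< 1830-08-24
>> kalendar markday(2101-04-25)
<< 2101-04-25

Answer: cur=1827-08-24


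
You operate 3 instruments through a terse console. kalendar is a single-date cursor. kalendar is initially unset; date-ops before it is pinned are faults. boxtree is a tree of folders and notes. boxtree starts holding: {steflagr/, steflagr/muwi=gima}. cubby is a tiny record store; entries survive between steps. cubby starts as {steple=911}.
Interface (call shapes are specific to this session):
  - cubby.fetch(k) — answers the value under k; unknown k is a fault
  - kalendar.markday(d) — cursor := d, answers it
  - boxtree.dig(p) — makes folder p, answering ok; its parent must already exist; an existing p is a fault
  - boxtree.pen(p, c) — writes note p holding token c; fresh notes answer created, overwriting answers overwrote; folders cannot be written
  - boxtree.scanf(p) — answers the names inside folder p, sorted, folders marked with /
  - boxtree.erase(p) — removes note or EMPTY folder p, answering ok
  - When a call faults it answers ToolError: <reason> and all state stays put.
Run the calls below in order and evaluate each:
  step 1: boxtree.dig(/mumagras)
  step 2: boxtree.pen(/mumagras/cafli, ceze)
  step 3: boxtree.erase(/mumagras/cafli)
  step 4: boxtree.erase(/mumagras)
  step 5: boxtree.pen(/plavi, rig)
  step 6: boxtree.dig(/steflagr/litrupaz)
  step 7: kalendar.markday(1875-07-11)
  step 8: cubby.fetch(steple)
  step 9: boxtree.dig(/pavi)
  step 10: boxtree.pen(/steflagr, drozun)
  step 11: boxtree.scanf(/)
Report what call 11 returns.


CALL boxtree.dig[p→/mumagras]
RET  ok
CALL boxtree.pen[p→/mumagras/cafli; c→ceze]
RET  created
CALL boxtree.erase[p→/mumagras/cafli]
RET  ok
CALL boxtree.erase[p→/mumagras]
RET  ok
CALL boxtree.pen[p→/plavi; c→rig]
RET  created
CALL boxtree.dig[p→/steflagr/litrupaz]
RET  ok
CALL kalendar.markday[d→1875-07-11]
RET  1875-07-11
CALL cubby.fetch[k→steple]
RET  911
CALL boxtree.dig[p→/pavi]
RET  ok
CALL boxtree.pen[p→/steflagr; c→drozun]
RET  ToolError: is a directory
CALL boxtree.scanf[p→/]
RET  [pavi/, plavi, steflagr/]

Answer: [pavi/, plavi, steflagr/]


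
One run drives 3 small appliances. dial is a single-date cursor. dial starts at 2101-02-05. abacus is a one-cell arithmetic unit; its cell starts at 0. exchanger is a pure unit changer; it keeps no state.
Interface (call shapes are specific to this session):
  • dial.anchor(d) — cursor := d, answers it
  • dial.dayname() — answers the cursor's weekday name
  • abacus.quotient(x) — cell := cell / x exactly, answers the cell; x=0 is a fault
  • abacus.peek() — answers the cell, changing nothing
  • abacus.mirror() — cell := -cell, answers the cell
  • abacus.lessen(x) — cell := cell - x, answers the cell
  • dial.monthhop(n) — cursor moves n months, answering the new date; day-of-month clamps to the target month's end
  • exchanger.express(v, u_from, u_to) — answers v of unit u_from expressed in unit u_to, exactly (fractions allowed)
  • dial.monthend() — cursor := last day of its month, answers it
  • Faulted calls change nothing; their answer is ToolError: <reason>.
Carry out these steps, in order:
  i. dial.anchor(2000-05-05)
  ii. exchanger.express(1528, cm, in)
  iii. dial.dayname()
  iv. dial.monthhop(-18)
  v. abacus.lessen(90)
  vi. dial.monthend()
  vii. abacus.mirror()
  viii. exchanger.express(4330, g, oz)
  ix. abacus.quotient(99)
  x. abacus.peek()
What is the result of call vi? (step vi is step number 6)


Answer: 1998-11-30

Derivation:
-- dial.anchor(d='2000-05-05') ~> 2000-05-05
-- exchanger.express(v='1528', u_from='cm', u_to='in') ~> 76400/127
-- dial.dayname() ~> Friday
-- dial.monthhop(n='-18') ~> 1998-11-05
-- abacus.lessen(x='90') ~> -90
-- dial.monthend() ~> 1998-11-30
-- abacus.mirror() ~> 90
-- exchanger.express(v='4330', u_from='g', u_to='oz') ~> 6928000000/45359237
-- abacus.quotient(x='99') ~> 10/11
-- abacus.peek() ~> 10/11


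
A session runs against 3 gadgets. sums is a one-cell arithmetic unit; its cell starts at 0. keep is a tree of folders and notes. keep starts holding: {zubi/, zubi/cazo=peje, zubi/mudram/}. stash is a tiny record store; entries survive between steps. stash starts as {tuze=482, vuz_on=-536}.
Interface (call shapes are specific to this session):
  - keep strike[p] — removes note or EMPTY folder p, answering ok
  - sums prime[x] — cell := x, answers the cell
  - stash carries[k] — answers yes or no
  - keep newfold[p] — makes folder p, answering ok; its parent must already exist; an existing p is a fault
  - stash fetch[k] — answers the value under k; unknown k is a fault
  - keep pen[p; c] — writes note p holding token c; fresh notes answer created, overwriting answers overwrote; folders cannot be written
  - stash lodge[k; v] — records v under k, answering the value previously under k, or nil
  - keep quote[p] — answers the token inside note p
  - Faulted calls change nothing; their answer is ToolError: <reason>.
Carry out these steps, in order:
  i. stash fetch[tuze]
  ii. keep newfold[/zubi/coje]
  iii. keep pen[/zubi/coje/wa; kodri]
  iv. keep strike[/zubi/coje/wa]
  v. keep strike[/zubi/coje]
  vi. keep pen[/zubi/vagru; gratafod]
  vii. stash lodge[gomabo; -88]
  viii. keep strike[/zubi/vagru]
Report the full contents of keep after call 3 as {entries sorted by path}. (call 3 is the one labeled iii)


;; 1. stash fetch(tuze) == 482
;; 2. keep newfold(/zubi/coje) == ok
;; 3. keep pen(/zubi/coje/wa, kodri) == created
;; 4. keep strike(/zubi/coje/wa) == ok
;; 5. keep strike(/zubi/coje) == ok
;; 6. keep pen(/zubi/vagru, gratafod) == created
;; 7. stash lodge(gomabo, -88) == nil
;; 8. keep strike(/zubi/vagru) == ok

Answer: {zubi/, zubi/cazo=peje, zubi/coje/, zubi/coje/wa=kodri, zubi/mudram/}


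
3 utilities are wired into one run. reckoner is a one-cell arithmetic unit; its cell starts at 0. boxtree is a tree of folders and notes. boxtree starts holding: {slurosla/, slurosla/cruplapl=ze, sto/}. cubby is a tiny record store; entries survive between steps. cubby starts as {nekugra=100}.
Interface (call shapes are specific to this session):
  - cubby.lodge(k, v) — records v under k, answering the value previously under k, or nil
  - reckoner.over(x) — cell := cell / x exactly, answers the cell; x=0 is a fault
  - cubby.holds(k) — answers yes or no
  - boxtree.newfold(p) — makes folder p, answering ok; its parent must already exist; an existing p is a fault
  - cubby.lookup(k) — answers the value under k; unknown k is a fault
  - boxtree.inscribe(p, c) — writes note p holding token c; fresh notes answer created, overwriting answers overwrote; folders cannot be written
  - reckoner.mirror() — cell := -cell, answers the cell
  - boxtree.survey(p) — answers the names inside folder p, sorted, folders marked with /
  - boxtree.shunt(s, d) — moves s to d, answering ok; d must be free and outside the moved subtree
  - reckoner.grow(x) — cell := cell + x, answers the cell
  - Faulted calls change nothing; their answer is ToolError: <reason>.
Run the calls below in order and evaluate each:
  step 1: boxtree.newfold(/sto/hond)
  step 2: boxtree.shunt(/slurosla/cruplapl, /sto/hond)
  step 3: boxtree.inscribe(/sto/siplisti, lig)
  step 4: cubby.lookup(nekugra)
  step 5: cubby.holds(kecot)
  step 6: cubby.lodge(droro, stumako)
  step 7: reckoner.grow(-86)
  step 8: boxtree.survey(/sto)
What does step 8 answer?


-> boxtree.newfold(/sto/hond)
<- ok
-> boxtree.shunt(/slurosla/cruplapl, /sto/hond)
<- ToolError: exists
-> boxtree.inscribe(/sto/siplisti, lig)
<- created
-> cubby.lookup(nekugra)
<- 100
-> cubby.holds(kecot)
<- no
-> cubby.lodge(droro, stumako)
<- nil
-> reckoner.grow(-86)
<- -86
-> boxtree.survey(/sto)
<- [hond/, siplisti]

Answer: [hond/, siplisti]


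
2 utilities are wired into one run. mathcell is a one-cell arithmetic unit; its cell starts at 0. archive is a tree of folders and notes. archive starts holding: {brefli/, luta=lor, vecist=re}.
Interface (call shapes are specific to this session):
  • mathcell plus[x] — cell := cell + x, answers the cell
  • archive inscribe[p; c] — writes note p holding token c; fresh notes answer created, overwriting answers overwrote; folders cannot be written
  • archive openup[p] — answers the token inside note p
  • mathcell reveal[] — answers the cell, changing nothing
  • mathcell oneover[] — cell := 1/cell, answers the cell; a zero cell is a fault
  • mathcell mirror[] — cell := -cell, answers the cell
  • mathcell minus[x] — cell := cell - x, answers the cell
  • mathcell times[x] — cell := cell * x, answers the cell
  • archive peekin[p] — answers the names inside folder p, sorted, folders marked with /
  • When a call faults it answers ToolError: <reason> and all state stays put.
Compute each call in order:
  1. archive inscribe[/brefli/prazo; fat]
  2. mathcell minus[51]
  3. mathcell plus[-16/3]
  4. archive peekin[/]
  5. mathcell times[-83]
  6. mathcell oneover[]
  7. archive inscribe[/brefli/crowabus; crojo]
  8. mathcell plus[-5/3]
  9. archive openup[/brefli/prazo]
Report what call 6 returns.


% archive inscribe(p: /brefli/prazo, c: fat) ~> created
% mathcell minus(x: 51) ~> -51
% mathcell plus(x: -16/3) ~> -169/3
% archive peekin(p: /) ~> [brefli/, luta, vecist]
% mathcell times(x: -83) ~> 14027/3
% mathcell oneover() ~> 3/14027
% archive inscribe(p: /brefli/crowabus, c: crojo) ~> created
% mathcell plus(x: -5/3) ~> -70126/42081
% archive openup(p: /brefli/prazo) ~> fat

Answer: 3/14027


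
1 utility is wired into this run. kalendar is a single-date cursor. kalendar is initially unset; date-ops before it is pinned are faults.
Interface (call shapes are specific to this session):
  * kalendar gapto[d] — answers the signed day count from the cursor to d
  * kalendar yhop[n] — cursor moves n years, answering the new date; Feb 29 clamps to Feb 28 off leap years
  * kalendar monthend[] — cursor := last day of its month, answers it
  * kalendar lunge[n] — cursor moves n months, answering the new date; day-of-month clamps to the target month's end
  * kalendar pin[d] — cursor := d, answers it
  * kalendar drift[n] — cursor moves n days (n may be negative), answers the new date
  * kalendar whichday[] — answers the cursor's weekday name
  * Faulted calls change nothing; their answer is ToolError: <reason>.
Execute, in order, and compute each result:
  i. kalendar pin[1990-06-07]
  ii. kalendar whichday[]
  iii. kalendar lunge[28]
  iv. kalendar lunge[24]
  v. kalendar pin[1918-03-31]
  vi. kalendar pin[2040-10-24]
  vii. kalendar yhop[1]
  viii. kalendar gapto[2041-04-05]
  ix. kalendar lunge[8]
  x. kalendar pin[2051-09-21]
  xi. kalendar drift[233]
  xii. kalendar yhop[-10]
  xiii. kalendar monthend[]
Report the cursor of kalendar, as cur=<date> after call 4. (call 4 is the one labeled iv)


Do: kalendar pin[d='1990-06-07']
See: 1990-06-07
Do: kalendar whichday[]
See: Thursday
Do: kalendar lunge[n='28']
See: 1992-10-07
Do: kalendar lunge[n='24']
See: 1994-10-07
Do: kalendar pin[d='1918-03-31']
See: 1918-03-31
Do: kalendar pin[d='2040-10-24']
See: 2040-10-24
Do: kalendar yhop[n='1']
See: 2041-10-24
Do: kalendar gapto[d='2041-04-05']
See: -202
Do: kalendar lunge[n='8']
See: 2042-06-24
Do: kalendar pin[d='2051-09-21']
See: 2051-09-21
Do: kalendar drift[n='233']
See: 2052-05-11
Do: kalendar yhop[n='-10']
See: 2042-05-11
Do: kalendar monthend[]
See: 2042-05-31

Answer: cur=1994-10-07


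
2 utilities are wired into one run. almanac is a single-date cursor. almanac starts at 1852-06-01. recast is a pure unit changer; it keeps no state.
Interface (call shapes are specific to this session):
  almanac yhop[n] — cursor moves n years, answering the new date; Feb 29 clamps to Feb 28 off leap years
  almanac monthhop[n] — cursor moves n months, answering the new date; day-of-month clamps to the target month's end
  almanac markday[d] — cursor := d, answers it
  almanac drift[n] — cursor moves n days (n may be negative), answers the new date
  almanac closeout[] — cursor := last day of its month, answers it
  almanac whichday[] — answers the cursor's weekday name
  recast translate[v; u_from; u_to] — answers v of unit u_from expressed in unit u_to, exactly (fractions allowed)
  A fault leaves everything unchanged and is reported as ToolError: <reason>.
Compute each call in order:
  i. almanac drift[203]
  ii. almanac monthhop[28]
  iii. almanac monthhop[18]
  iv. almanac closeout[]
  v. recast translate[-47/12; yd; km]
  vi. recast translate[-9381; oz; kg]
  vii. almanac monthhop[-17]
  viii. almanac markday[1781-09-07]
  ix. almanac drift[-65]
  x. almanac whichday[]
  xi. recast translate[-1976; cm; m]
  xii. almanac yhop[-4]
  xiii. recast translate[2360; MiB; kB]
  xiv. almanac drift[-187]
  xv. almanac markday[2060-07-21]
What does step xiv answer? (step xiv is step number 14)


Answer: 1776-12-29

Derivation:
Do: almanac drift[n→203]
See: 1852-12-21
Do: almanac monthhop[n→28]
See: 1855-04-21
Do: almanac monthhop[n→18]
See: 1856-10-21
Do: almanac closeout[]
See: 1856-10-31
Do: recast translate[v→-47/12; u_from→yd; u_to→km]
See: -17907/5000000
Do: recast translate[v→-9381; u_from→oz; u_to→kg]
See: -425515002297/1600000000
Do: almanac monthhop[n→-17]
See: 1855-05-31
Do: almanac markday[d→1781-09-07]
See: 1781-09-07
Do: almanac drift[n→-65]
See: 1781-07-04
Do: almanac whichday[]
See: Wednesday
Do: recast translate[v→-1976; u_from→cm; u_to→m]
See: -494/25
Do: almanac yhop[n→-4]
See: 1777-07-04
Do: recast translate[v→2360; u_from→MiB; u_to→kB]
See: 61865984/25
Do: almanac drift[n→-187]
See: 1776-12-29
Do: almanac markday[d→2060-07-21]
See: 2060-07-21


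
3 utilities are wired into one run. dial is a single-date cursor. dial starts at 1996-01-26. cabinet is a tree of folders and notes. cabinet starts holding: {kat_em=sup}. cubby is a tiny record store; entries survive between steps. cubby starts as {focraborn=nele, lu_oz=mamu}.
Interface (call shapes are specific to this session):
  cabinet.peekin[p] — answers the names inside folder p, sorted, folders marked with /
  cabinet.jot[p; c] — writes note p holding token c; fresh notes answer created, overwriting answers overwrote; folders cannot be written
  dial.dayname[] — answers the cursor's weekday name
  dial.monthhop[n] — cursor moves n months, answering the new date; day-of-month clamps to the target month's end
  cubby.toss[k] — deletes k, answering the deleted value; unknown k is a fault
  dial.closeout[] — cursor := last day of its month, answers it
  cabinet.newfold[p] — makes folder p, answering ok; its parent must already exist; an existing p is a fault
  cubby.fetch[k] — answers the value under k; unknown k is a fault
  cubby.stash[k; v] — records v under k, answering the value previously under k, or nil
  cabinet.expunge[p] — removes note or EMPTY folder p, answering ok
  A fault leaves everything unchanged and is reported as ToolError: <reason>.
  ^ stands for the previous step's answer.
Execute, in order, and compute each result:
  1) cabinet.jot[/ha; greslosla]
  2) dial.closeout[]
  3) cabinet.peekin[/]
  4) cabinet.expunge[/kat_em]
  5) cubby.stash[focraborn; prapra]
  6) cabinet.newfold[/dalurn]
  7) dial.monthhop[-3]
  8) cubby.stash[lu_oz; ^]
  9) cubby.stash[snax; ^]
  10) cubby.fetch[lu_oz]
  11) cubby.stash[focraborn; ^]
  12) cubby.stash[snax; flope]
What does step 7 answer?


·→ cabinet.jot(p='/ha', c='greslosla')
·← created
·→ dial.closeout()
·← 1996-01-31
·→ cabinet.peekin(p='/')
·← [ha, kat_em]
·→ cabinet.expunge(p='/kat_em')
·← ok
·→ cubby.stash(k='focraborn', v='prapra')
·← nele
·→ cabinet.newfold(p='/dalurn')
·← ok
·→ dial.monthhop(n='-3')
·← 1995-10-31
·→ cubby.stash(k='lu_oz', v='^')
·← mamu
·→ cubby.stash(k='snax', v='^')
·← nil
·→ cubby.fetch(k='lu_oz')
·← 1995-10-31
·→ cubby.stash(k='focraborn', v='^')
·← prapra
·→ cubby.stash(k='snax', v='flope')
·← mamu

Answer: 1995-10-31


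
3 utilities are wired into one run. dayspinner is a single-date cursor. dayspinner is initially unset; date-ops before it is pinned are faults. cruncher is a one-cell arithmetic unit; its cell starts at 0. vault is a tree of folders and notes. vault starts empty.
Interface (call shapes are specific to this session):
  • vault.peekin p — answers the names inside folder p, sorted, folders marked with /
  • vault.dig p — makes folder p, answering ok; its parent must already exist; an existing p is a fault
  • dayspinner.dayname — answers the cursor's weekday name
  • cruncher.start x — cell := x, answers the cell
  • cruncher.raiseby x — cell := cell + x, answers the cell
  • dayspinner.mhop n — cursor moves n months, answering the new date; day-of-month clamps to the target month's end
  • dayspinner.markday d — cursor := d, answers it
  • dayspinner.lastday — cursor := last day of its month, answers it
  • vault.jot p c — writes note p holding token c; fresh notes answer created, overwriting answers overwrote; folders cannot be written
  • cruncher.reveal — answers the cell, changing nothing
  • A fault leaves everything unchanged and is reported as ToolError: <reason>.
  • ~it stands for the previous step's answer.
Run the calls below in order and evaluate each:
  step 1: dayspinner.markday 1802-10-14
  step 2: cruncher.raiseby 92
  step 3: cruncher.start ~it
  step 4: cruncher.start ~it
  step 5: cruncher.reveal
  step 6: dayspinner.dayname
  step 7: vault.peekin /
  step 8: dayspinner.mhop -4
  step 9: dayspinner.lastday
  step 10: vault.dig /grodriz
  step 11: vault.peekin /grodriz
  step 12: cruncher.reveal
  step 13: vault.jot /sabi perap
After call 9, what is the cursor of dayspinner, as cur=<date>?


[in] dayspinner.markday d=1802-10-14
[out] 1802-10-14
[in] cruncher.raiseby x=92
[out] 92
[in] cruncher.start x=~it
[out] 92
[in] cruncher.start x=~it
[out] 92
[in] cruncher.reveal
[out] 92
[in] dayspinner.dayname
[out] Thursday
[in] vault.peekin p=/
[out] []
[in] dayspinner.mhop n=-4
[out] 1802-06-14
[in] dayspinner.lastday
[out] 1802-06-30
[in] vault.dig p=/grodriz
[out] ok
[in] vault.peekin p=/grodriz
[out] []
[in] cruncher.reveal
[out] 92
[in] vault.jot p=/sabi c=perap
[out] created

Answer: cur=1802-06-30


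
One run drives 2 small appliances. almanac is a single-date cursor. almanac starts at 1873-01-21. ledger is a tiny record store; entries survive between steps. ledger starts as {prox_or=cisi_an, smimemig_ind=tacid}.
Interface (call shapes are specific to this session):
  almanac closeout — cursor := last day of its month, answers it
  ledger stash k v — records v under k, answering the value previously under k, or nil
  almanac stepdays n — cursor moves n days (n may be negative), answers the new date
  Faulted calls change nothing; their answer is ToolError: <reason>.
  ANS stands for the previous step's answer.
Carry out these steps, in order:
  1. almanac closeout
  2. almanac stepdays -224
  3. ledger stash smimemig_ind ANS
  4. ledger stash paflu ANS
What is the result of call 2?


>>> almanac closeout
= 1873-01-31
>>> almanac stepdays n='-224'
= 1872-06-21
>>> ledger stash k='smimemig_ind' v='ANS'
= tacid
>>> ledger stash k='paflu' v='ANS'
= nil

Answer: 1872-06-21


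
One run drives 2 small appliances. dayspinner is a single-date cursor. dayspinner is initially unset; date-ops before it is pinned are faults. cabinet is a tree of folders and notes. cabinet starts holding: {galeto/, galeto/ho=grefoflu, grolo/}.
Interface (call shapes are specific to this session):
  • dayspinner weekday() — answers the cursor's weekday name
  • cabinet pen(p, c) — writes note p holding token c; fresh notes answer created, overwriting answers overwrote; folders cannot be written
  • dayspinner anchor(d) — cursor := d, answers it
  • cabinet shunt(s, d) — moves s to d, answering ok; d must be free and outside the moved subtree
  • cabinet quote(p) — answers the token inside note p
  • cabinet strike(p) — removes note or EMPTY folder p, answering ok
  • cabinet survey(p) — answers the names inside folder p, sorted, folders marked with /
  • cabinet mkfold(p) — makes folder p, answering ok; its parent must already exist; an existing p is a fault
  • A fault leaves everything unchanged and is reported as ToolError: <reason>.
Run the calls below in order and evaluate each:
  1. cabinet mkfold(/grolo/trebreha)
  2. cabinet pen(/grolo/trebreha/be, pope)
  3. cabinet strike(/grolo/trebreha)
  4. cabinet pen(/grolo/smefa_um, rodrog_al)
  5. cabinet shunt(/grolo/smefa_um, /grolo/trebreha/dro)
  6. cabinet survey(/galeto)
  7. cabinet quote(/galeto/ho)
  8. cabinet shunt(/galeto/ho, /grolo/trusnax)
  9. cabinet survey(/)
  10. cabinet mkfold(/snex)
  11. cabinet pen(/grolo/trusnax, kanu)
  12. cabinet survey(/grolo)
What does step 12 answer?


> cabinet mkfold /grolo/trebreha
= ok
> cabinet pen /grolo/trebreha/be pope
= created
> cabinet strike /grolo/trebreha
= ToolError: not empty
> cabinet pen /grolo/smefa_um rodrog_al
= created
> cabinet shunt /grolo/smefa_um /grolo/trebreha/dro
= ok
> cabinet survey /galeto
= [ho]
> cabinet quote /galeto/ho
= grefoflu
> cabinet shunt /galeto/ho /grolo/trusnax
= ok
> cabinet survey /
= [galeto/, grolo/]
> cabinet mkfold /snex
= ok
> cabinet pen /grolo/trusnax kanu
= overwrote
> cabinet survey /grolo
= [trebreha/, trusnax]

Answer: [trebreha/, trusnax]


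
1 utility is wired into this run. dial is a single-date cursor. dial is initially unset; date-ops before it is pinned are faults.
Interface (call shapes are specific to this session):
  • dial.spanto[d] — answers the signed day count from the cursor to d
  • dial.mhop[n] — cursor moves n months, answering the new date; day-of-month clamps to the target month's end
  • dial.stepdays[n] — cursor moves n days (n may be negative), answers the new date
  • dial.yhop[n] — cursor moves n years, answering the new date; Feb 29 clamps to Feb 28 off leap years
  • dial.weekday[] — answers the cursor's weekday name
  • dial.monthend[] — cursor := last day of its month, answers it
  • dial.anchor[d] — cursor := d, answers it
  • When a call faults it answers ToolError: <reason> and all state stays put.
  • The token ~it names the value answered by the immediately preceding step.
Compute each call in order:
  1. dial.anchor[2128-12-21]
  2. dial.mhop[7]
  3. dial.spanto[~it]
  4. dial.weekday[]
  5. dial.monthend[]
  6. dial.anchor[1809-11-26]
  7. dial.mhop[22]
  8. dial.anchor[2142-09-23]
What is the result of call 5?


Calling dial.anchor with d→2128-12-21, — result: 2128-12-21.
I run dial.mhop with n→7: 2129-07-21.
Invoking dial.spanto with d→~it: 0.
I run dial.weekday(), and see Thursday.
I run dial.monthend, giving 2129-07-31.
I try dial.anchor with d→1809-11-26, — result: 1809-11-26.
Next I call dial.mhop with n→22: 1811-09-26.
Using dial.anchor with d→2142-09-23, giving 2142-09-23.

Answer: 2129-07-31


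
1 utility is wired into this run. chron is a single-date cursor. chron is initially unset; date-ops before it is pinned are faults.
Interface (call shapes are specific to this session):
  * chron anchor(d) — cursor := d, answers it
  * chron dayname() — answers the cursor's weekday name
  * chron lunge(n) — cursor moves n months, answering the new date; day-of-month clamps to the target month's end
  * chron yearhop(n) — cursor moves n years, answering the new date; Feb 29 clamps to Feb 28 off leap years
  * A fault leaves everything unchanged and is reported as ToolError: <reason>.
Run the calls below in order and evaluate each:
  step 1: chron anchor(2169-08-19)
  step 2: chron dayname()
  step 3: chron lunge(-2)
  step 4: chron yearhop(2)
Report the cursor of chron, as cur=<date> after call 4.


Answer: cur=2171-06-19

Derivation:
I run chron anchor on d=2169-08-19, yielding 2169-08-19.
Now I run chron dayname, → Saturday.
Now I run chron lunge on n=-2, — result: 2169-06-19.
I try chron yearhop on n=2, → 2171-06-19.


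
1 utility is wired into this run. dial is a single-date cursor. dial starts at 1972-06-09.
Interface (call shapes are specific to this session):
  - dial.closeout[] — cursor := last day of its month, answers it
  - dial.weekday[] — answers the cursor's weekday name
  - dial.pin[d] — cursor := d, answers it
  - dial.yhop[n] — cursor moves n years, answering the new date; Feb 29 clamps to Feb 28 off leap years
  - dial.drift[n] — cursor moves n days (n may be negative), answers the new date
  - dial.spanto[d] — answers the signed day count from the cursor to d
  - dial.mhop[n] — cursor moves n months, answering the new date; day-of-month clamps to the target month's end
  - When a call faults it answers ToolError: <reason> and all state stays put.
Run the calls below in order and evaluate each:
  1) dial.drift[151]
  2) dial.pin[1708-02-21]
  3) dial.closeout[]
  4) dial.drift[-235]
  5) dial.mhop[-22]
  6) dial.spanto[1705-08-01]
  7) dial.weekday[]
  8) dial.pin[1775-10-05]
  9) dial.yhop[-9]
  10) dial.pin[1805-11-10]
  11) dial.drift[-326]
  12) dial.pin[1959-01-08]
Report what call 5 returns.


$ dial.drift n→151
:: 1972-11-07
$ dial.pin d→1708-02-21
:: 1708-02-21
$ dial.closeout
:: 1708-02-29
$ dial.drift n→-235
:: 1707-07-09
$ dial.mhop n→-22
:: 1705-09-09
$ dial.spanto d→1705-08-01
:: -39
$ dial.weekday
:: Wednesday
$ dial.pin d→1775-10-05
:: 1775-10-05
$ dial.yhop n→-9
:: 1766-10-05
$ dial.pin d→1805-11-10
:: 1805-11-10
$ dial.drift n→-326
:: 1804-12-19
$ dial.pin d→1959-01-08
:: 1959-01-08

Answer: 1705-09-09


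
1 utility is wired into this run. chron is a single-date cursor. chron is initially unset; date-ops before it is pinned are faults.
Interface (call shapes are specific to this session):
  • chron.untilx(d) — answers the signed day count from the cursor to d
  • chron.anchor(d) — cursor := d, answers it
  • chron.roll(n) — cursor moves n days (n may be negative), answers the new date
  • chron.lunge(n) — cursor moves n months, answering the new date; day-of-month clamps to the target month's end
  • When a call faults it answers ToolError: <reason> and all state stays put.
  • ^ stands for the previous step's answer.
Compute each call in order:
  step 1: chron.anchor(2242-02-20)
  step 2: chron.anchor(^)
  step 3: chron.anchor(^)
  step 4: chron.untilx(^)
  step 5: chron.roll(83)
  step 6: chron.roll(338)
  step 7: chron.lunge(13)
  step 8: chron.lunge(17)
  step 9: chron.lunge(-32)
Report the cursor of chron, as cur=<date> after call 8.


Answer: cur=2245-10-17

Derivation:
I invoke chron.anchor on d='2242-02-20': 2242-02-20.
I call chron.anchor on d='^', and get 2242-02-20.
I run chron.anchor on d='^', which returns 2242-02-20.
I run chron.untilx on d='^', giving 0.
Invoking chron.roll on n='83', and see 2242-05-14.
I invoke chron.roll on n='338', and get 2243-04-17.
Using chron.lunge on n='13', → 2244-05-17.
I try chron.lunge on n='17', which returns 2245-10-17.
Calling chron.lunge on n='-32', and see 2243-02-17.


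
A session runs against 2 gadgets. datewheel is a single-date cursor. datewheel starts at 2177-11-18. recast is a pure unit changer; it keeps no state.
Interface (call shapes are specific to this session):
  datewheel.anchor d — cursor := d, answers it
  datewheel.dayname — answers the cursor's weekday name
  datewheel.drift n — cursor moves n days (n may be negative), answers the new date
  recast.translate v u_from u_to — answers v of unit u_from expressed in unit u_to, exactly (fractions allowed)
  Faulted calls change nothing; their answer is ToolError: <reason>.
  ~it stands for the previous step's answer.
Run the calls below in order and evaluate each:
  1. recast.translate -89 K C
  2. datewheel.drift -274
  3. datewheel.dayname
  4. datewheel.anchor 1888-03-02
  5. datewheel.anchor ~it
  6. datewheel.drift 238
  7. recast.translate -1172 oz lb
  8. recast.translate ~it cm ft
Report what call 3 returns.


Answer: Monday

Derivation:
% recast.translate(v=-89, u_from=K, u_to=C) : -7243/20
% datewheel.drift(n=-274) : 2177-02-17
% datewheel.dayname() : Monday
% datewheel.anchor(d=1888-03-02) : 1888-03-02
% datewheel.anchor(d=~it) : 1888-03-02
% datewheel.drift(n=238) : 1888-10-26
% recast.translate(v=-1172, u_from=oz, u_to=lb) : -293/4
% recast.translate(v=~it, u_from=cm, u_to=ft) : -7325/3048


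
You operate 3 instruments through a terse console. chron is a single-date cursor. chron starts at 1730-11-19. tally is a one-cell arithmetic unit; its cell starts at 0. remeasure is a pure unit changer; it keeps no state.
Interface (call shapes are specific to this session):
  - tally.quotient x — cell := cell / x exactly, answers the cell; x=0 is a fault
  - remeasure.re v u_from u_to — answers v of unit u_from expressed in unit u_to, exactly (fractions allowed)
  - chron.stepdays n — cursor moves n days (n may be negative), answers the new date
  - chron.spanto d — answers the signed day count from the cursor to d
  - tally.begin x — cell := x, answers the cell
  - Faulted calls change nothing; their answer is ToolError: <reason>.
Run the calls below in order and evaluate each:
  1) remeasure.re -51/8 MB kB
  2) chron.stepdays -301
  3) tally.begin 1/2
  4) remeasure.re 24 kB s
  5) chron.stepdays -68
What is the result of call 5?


! 1. remeasure.re(v→-51/8, u_from→MB, u_to→kB) -> -6375
! 2. chron.stepdays(n→-301) -> 1730-01-22
! 3. tally.begin(x→1/2) -> 1/2
! 4. remeasure.re(v→24, u_from→kB, u_to→s) -> ToolError: incompatible units
! 5. chron.stepdays(n→-68) -> 1729-11-15

Answer: 1729-11-15


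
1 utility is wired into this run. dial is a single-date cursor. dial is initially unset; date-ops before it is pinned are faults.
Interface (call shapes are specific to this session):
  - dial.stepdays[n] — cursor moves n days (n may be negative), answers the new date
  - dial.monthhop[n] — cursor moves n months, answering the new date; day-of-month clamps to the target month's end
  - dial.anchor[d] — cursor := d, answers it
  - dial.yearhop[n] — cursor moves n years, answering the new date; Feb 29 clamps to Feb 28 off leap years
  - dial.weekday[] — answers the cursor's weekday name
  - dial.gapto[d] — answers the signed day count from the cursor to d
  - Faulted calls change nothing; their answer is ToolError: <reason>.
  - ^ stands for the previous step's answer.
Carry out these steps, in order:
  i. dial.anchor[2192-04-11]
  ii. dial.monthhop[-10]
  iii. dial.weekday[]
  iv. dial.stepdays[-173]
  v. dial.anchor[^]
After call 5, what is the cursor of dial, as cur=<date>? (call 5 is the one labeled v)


# 1. anchor(d=2192-04-11) == 2192-04-11
# 2. monthhop(n=-10) == 2191-06-11
# 3. weekday() == Saturday
# 4. stepdays(n=-173) == 2190-12-20
# 5. anchor(d=^) == 2190-12-20

Answer: cur=2190-12-20


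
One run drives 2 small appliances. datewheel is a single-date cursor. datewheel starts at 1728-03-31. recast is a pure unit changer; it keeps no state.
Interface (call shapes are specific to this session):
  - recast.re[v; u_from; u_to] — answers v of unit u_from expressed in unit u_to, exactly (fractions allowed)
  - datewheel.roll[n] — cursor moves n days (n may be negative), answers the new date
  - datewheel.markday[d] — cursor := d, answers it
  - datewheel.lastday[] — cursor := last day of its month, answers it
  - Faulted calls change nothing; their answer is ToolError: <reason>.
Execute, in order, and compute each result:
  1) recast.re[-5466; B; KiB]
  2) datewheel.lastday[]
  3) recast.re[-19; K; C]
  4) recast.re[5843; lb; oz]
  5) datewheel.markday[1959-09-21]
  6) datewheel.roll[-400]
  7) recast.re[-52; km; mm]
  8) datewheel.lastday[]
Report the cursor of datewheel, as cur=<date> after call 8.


Answer: cur=1958-08-31

Derivation:
// 1. recast.re(v→-5466, u_from→B, u_to→KiB) == -2733/512
// 2. datewheel.lastday() == 1728-03-31
// 3. recast.re(v→-19, u_from→K, u_to→C) == -5843/20
// 4. recast.re(v→5843, u_from→lb, u_to→oz) == 93488
// 5. datewheel.markday(d→1959-09-21) == 1959-09-21
// 6. datewheel.roll(n→-400) == 1958-08-17
// 7. recast.re(v→-52, u_from→km, u_to→mm) == -52000000
// 8. datewheel.lastday() == 1958-08-31
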